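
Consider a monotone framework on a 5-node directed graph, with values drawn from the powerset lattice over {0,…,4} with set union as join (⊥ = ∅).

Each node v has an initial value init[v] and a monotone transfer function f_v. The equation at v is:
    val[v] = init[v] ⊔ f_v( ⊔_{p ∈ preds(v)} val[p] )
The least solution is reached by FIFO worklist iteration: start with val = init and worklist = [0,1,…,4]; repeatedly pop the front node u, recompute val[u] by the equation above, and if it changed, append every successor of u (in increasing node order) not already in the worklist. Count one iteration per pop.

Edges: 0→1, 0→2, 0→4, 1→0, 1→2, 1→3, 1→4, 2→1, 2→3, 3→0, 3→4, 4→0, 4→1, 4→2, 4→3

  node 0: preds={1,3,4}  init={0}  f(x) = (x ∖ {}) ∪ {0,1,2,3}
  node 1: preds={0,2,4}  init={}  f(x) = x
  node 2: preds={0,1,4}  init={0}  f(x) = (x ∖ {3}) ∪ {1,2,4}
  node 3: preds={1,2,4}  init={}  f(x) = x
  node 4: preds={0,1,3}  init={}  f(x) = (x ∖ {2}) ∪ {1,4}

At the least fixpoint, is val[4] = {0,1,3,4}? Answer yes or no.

Iteration log — 11 steps:
  step 1. node 0  ⊔preds={}  new={0,1,2,3}  old={0}  +wl: 
  step 2. node 1  ⊔preds={0,1,2,3}  new={0,1,2,3}  old={}  +wl: 0
  step 3. node 2  ⊔preds={0,1,2,3}  new={0,1,2,4}  old={0}  +wl: 1
  step 4. node 3  ⊔preds={0,1,2,3,4}  new={0,1,2,3,4}  old={}  +wl: 
  step 5. node 4  ⊔preds={0,1,2,3,4}  new={0,1,3,4}  old={}  +wl: 2,3
  step 6. node 0  ⊔preds={0,1,2,3,4}  new={0,1,2,3,4}  old={0,1,2,3}  +wl: 4
  step 7. node 1  ⊔preds={0,1,2,3,4}  new={0,1,2,3,4}  old={0,1,2,3}  +wl: 0
  step 8. node 2  ⊔preds={0,1,2,3,4}  new={0,1,2,4}  stable
  step 9. node 3  ⊔preds={0,1,2,3,4}  new={0,1,2,3,4}  stable
  step 10. node 4  ⊔preds={0,1,2,3,4}  new={0,1,3,4}  stable
  step 11. node 0  ⊔preds={0,1,2,3,4}  new={0,1,2,3,4}  stable

Least fixpoint reached:
  node 0: {0,1,2,3,4}
  node 1: {0,1,2,3,4}
  node 2: {0,1,2,4}
  node 3: {0,1,2,3,4}
  node 4: {0,1,3,4}

yes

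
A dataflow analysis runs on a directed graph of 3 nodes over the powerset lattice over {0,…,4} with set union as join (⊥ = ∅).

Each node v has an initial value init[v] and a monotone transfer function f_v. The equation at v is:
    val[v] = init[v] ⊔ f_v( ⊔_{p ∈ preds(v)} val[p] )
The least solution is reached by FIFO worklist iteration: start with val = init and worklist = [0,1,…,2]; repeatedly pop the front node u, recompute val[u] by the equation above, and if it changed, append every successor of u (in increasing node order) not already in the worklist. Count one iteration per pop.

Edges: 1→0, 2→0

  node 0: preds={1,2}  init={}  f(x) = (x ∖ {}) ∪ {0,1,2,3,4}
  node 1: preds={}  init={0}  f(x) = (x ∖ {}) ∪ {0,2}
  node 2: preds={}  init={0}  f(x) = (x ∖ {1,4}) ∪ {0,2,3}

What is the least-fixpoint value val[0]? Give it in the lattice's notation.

Iteration log — 4 steps:
  step 1. node 0  ⊔preds={0}  new={0,1,2,3,4}  old={}  +wl: 
  step 2. node 1  ⊔preds={}  new={0,2}  old={0}  +wl: 0
  step 3. node 2  ⊔preds={}  new={0,2,3}  old={0}  +wl: 
  step 4. node 0  ⊔preds={0,2,3}  new={0,1,2,3,4}  stable

Least fixpoint reached:
  node 0: {0,1,2,3,4}
  node 1: {0,2}
  node 2: {0,2,3}

{0,1,2,3,4}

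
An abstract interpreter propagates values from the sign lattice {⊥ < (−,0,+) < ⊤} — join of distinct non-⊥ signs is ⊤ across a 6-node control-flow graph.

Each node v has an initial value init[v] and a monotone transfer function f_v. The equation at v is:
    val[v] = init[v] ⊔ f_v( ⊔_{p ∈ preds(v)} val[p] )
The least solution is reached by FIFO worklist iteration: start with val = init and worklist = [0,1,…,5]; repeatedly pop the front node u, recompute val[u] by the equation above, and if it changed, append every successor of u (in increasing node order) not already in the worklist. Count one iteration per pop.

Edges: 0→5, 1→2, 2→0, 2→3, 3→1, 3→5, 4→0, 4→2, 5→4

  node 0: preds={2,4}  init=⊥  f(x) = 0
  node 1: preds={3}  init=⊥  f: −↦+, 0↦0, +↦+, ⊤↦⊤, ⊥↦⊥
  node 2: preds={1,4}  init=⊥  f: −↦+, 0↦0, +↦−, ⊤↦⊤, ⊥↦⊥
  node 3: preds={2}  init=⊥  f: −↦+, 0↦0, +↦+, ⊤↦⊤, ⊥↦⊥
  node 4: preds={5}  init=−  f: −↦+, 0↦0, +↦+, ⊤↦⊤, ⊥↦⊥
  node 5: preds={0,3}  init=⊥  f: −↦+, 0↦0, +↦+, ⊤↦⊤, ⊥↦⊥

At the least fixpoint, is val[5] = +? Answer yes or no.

no

Iteration log — 15 steps:
  step 1. node 0  ⊔preds=−  new=0  old=⊥  +wl: 
  step 2. node 1  ⊔preds=⊥  new=⊥  stable
  step 3. node 2  ⊔preds=−  new=+  old=⊥  +wl: 0
  step 4. node 3  ⊔preds=+  new=+  old=⊥  +wl: 1
  step 5. node 4  ⊔preds=⊥  new=−  stable
  step 6. node 5  ⊔preds=⊤  new=⊤  old=⊥  +wl: 4
  step 7. node 0  ⊔preds=⊤  new=0  stable
  step 8. node 1  ⊔preds=+  new=+  old=⊥  +wl: 2
  step 9. node 4  ⊔preds=⊤  new=⊤  old=−  +wl: 0
  step 10. node 2  ⊔preds=⊤  new=⊤  old=+  +wl: 3
  step 11. node 0  ⊔preds=⊤  new=0  stable
  step 12. node 3  ⊔preds=⊤  new=⊤  old=+  +wl: 1,5
  step 13. node 1  ⊔preds=⊤  new=⊤  old=+  +wl: 2
  step 14. node 5  ⊔preds=⊤  new=⊤  stable
  step 15. node 2  ⊔preds=⊤  new=⊤  stable

Least fixpoint reached:
  node 0: 0
  node 1: ⊤
  node 2: ⊤
  node 3: ⊤
  node 4: ⊤
  node 5: ⊤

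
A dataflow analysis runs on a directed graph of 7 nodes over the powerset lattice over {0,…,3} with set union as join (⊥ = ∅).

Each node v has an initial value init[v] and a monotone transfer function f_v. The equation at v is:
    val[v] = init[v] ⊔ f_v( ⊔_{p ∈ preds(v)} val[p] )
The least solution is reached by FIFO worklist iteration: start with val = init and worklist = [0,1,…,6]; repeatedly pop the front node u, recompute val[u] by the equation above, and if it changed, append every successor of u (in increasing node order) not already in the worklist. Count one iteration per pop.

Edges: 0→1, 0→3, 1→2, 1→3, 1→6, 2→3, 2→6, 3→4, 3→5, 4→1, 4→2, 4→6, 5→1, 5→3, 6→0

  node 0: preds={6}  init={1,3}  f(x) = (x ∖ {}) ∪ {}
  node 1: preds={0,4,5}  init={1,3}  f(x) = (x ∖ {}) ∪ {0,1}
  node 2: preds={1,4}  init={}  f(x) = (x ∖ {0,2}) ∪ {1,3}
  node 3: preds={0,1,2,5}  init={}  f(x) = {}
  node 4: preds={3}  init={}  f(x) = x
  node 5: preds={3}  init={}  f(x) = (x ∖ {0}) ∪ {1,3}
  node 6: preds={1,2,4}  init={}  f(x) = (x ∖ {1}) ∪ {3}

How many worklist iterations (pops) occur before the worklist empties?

Worklist (12 pops):
  #1 pop 0: in={} → {1,3} (no change)
  #2 pop 1: in={1,3} → {0,1,3} (was {1,3}); enqueue []
  #3 pop 2: in={0,1,3} → {1,3} (was {}); enqueue []
  #4 pop 3: in={0,1,3} → {} (no change)
  #5 pop 4: in={} → {} (no change)
  #6 pop 5: in={} → {1,3} (was {}); enqueue [1,3]
  #7 pop 6: in={0,1,3} → {0,3} (was {}); enqueue [0]
  #8 pop 1: in={1,3} → {0,1,3} (no change)
  #9 pop 3: in={0,1,3} → {} (no change)
  #10 pop 0: in={0,3} → {0,1,3} (was {1,3}); enqueue [1,3]
  #11 pop 1: in={0,1,3} → {0,1,3} (no change)
  #12 pop 3: in={0,1,3} → {} (no change)

Fixpoint:
  val[0] = {0,1,3}
  val[1] = {0,1,3}
  val[2] = {1,3}
  val[3] = {}
  val[4] = {}
  val[5] = {1,3}
  val[6] = {0,3}

12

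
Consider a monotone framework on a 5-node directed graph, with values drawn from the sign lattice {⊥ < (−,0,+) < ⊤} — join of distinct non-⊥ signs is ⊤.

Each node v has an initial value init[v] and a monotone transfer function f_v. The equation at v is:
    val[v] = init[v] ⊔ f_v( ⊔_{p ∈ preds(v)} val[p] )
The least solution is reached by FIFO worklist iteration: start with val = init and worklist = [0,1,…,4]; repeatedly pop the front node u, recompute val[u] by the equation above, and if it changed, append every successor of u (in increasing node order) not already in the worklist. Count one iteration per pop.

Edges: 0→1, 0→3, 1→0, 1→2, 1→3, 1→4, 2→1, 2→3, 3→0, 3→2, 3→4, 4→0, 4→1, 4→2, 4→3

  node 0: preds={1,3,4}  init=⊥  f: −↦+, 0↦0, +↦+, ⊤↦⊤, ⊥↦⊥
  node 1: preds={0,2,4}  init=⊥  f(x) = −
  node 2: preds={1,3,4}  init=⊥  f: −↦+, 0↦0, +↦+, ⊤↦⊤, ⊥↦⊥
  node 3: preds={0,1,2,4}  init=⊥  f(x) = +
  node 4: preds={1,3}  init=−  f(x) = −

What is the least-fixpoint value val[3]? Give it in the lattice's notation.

+

Trace (10 dequeues):
  [1] u=0 | in − | out + | prev ⊥ | push {}
  [2] u=1 | in ⊤ | out − | prev ⊥ | push {0}
  [3] u=2 | in − | out + | prev ⊥ | push {1}
  [4] u=3 | in ⊤ | out + | prev ⊥ | push {2}
  [5] u=4 | in ⊤ | out − | ==
  [6] u=0 | in ⊤ | out ⊤ | prev + | push {3}
  [7] u=1 | in ⊤ | out − | ==
  [8] u=2 | in ⊤ | out ⊤ | prev + | push {1}
  [9] u=3 | in ⊤ | out + | ==
  [10] u=1 | in ⊤ | out − | ==

Converged values:
  [0] ⊤
  [1] −
  [2] ⊤
  [3] +
  [4] −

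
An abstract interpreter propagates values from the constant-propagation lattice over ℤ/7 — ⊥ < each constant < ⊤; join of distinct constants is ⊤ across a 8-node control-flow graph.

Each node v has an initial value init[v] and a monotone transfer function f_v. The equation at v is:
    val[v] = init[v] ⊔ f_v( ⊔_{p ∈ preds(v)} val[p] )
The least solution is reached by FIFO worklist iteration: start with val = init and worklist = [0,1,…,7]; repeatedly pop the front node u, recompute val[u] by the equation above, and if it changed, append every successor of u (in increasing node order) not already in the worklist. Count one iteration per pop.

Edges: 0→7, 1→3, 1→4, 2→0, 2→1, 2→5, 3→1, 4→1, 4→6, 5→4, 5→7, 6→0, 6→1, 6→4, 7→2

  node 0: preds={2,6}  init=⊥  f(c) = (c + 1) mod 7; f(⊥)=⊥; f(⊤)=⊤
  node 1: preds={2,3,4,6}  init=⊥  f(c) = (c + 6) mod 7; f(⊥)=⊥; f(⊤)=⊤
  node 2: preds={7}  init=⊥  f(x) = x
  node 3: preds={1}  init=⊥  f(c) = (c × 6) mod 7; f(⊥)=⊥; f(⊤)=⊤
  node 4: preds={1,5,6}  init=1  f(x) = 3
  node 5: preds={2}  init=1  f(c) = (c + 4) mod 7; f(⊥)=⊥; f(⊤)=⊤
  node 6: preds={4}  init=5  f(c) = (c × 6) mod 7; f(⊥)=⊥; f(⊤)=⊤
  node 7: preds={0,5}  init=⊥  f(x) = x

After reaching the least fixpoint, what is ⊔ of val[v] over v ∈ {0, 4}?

Worklist (18 pops):
  #1 pop 0: in=5 → 6 (was ⊥); enqueue []
  #2 pop 1: in=⊤ → ⊤ (was ⊥); enqueue []
  #3 pop 2: in=⊥ → ⊥ (no change)
  #4 pop 3: in=⊤ → ⊤ (was ⊥); enqueue [1]
  #5 pop 4: in=⊤ → ⊤ (was 1); enqueue []
  #6 pop 5: in=⊥ → 1 (no change)
  #7 pop 6: in=⊤ → ⊤ (was 5); enqueue [0,4]
  #8 pop 7: in=⊤ → ⊤ (was ⊥); enqueue [2]
  #9 pop 1: in=⊤ → ⊤ (no change)
  #10 pop 0: in=⊤ → ⊤ (was 6); enqueue [7]
  #11 pop 4: in=⊤ → ⊤ (no change)
  #12 pop 2: in=⊤ → ⊤ (was ⊥); enqueue [0,1,5]
  #13 pop 7: in=⊤ → ⊤ (no change)
  #14 pop 0: in=⊤ → ⊤ (no change)
  #15 pop 1: in=⊤ → ⊤ (no change)
  #16 pop 5: in=⊤ → ⊤ (was 1); enqueue [4,7]
  #17 pop 4: in=⊤ → ⊤ (no change)
  #18 pop 7: in=⊤ → ⊤ (no change)

Fixpoint:
  val[0] = ⊤
  val[1] = ⊤
  val[2] = ⊤
  val[3] = ⊤
  val[4] = ⊤
  val[5] = ⊤
  val[6] = ⊤
  val[7] = ⊤

⊤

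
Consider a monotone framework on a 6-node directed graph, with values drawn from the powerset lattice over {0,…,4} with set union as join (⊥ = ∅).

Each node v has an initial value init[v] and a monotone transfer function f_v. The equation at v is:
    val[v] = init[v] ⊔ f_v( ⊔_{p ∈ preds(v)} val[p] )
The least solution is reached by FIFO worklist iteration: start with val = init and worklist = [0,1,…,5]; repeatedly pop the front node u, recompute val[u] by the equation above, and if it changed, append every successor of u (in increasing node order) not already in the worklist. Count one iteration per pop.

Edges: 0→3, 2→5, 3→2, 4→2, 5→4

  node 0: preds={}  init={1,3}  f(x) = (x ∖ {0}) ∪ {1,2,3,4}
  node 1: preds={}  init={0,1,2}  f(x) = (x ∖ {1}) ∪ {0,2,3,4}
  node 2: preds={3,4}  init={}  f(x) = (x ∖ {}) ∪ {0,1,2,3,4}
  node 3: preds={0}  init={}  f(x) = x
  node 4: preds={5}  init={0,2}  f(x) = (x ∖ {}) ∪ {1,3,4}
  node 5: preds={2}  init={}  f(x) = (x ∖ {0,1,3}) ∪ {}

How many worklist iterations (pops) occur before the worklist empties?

8

Worklist (8 pops):
  #1 pop 0: in={} → {1,2,3,4} (was {1,3}); enqueue []
  #2 pop 1: in={} → {0,1,2,3,4} (was {0,1,2}); enqueue []
  #3 pop 2: in={0,2} → {0,1,2,3,4} (was {}); enqueue []
  #4 pop 3: in={1,2,3,4} → {1,2,3,4} (was {}); enqueue [2]
  #5 pop 4: in={} → {0,1,2,3,4} (was {0,2}); enqueue []
  #6 pop 5: in={0,1,2,3,4} → {2,4} (was {}); enqueue [4]
  #7 pop 2: in={0,1,2,3,4} → {0,1,2,3,4} (no change)
  #8 pop 4: in={2,4} → {0,1,2,3,4} (no change)

Fixpoint:
  val[0] = {1,2,3,4}
  val[1] = {0,1,2,3,4}
  val[2] = {0,1,2,3,4}
  val[3] = {1,2,3,4}
  val[4] = {0,1,2,3,4}
  val[5] = {2,4}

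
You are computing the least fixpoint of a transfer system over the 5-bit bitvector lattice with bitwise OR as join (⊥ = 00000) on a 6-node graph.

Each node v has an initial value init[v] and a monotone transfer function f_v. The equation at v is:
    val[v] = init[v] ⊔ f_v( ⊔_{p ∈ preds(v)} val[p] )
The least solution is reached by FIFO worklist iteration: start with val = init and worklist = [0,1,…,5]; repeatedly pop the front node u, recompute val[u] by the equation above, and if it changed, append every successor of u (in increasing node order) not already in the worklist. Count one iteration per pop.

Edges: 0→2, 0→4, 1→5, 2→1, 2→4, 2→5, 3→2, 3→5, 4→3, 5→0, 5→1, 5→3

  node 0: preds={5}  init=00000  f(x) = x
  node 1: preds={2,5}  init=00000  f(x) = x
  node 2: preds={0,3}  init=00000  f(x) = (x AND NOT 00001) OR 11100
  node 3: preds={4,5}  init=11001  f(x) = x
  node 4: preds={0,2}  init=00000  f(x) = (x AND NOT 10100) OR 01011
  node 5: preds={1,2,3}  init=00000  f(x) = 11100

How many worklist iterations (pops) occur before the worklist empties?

14

Worklist (14 pops):
  #1 pop 0: in=00000 → 00000 (no change)
  #2 pop 1: in=00000 → 00000 (no change)
  #3 pop 2: in=11001 → 11100 (was 00000); enqueue [1]
  #4 pop 3: in=00000 → 11001 (no change)
  #5 pop 4: in=11100 → 01011 (was 00000); enqueue [3]
  #6 pop 5: in=11101 → 11100 (was 00000); enqueue [0]
  #7 pop 1: in=11100 → 11100 (was 00000); enqueue [5]
  #8 pop 3: in=11111 → 11111 (was 11001); enqueue [2]
  #9 pop 0: in=11100 → 11100 (was 00000); enqueue [4]
  #10 pop 5: in=11111 → 11100 (no change)
  #11 pop 2: in=11111 → 11110 (was 11100); enqueue [1,5]
  #12 pop 4: in=11110 → 01011 (no change)
  #13 pop 1: in=11110 → 11110 (was 11100); enqueue []
  #14 pop 5: in=11111 → 11100 (no change)

Fixpoint:
  val[0] = 11100
  val[1] = 11110
  val[2] = 11110
  val[3] = 11111
  val[4] = 01011
  val[5] = 11100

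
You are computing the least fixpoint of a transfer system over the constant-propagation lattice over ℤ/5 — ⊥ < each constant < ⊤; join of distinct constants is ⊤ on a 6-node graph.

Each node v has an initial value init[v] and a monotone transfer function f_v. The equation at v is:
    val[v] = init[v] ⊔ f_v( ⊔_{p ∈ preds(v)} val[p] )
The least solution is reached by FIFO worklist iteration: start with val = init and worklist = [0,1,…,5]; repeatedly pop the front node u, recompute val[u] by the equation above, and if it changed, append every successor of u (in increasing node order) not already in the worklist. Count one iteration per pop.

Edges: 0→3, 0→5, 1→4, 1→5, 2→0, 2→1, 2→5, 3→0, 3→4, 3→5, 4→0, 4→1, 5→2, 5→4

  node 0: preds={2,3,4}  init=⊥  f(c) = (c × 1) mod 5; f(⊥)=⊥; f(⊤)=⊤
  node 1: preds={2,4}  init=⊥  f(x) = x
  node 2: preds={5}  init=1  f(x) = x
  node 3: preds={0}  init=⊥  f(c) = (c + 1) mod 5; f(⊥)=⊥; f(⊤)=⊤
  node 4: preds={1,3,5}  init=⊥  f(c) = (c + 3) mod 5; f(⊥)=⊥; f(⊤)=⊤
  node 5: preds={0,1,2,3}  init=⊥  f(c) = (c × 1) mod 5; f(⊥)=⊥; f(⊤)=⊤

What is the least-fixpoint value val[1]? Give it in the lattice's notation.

Trace (15 dequeues):
  [1] u=0 | in 1 | out 1 | prev ⊥ | push {}
  [2] u=1 | in 1 | out 1 | prev ⊥ | push {}
  [3] u=2 | in ⊥ | out 1 | ==
  [4] u=3 | in 1 | out 2 | prev ⊥ | push {0}
  [5] u=4 | in ⊤ | out ⊤ | prev ⊥ | push {1}
  [6] u=5 | in ⊤ | out ⊤ | prev ⊥ | push {2,4}
  [7] u=0 | in ⊤ | out ⊤ | prev 1 | push {3,5}
  [8] u=1 | in ⊤ | out ⊤ | prev 1 | push {}
  [9] u=2 | in ⊤ | out ⊤ | prev 1 | push {0,1}
  [10] u=4 | in ⊤ | out ⊤ | ==
  [11] u=3 | in ⊤ | out ⊤ | prev 2 | push {4}
  [12] u=5 | in ⊤ | out ⊤ | ==
  [13] u=0 | in ⊤ | out ⊤ | ==
  [14] u=1 | in ⊤ | out ⊤ | ==
  [15] u=4 | in ⊤ | out ⊤ | ==

Converged values:
  [0] ⊤
  [1] ⊤
  [2] ⊤
  [3] ⊤
  [4] ⊤
  [5] ⊤

⊤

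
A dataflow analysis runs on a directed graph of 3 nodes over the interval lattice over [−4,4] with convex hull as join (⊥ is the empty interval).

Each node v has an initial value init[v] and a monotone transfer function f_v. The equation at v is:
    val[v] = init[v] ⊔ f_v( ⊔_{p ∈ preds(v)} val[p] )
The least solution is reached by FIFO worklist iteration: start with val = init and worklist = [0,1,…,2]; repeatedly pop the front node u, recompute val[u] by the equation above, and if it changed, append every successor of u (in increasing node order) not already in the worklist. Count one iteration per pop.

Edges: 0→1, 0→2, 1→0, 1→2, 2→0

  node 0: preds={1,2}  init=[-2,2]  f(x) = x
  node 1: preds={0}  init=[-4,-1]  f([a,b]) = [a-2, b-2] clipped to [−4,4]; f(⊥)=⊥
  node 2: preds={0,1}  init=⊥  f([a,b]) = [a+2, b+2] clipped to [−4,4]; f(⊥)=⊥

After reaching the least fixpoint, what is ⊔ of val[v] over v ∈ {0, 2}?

Trace (7 dequeues):
  [1] u=0 | in [-4,-1] | out [-4,2] | prev [-2,2] | push {}
  [2] u=1 | in [-4,2] | out [-4,0] | prev [-4,-1] | push {0}
  [3] u=2 | in [-4,2] | out [-2,4] | prev ⊥ | push {}
  [4] u=0 | in [-4,4] | out [-4,4] | prev [-4,2] | push {1,2}
  [5] u=1 | in [-4,4] | out [-4,2] | prev [-4,0] | push {0}
  [6] u=2 | in [-4,4] | out [-2,4] | ==
  [7] u=0 | in [-4,4] | out [-4,4] | ==

Converged values:
  [0] [-4,4]
  [1] [-4,2]
  [2] [-2,4]

[-4,4]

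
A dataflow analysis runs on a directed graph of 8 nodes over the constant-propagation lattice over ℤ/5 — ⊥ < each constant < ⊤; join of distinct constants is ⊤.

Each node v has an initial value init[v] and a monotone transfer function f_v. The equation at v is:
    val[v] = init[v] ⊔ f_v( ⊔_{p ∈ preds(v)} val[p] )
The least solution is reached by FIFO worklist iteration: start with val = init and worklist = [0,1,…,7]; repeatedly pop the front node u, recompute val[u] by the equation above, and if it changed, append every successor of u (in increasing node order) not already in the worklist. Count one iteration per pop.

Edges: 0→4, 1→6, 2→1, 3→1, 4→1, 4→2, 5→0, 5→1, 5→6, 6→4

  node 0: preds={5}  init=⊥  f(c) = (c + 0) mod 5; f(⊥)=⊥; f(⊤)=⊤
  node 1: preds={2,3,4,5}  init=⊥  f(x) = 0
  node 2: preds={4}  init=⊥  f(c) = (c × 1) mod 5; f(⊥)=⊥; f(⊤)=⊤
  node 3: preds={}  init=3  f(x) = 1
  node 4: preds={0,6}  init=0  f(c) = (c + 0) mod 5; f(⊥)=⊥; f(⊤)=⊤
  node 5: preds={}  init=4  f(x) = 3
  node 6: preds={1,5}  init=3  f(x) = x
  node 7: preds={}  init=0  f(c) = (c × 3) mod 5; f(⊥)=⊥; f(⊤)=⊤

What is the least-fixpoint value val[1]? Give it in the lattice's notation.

Iteration log — 13 steps:
  step 1. node 0  ⊔preds=4  new=4  old=⊥  +wl: 
  step 2. node 1  ⊔preds=⊤  new=0  old=⊥  +wl: 
  step 3. node 2  ⊔preds=0  new=0  old=⊥  +wl: 1
  step 4. node 3  ⊔preds=⊥  new=⊤  old=3  +wl: 
  step 5. node 4  ⊔preds=⊤  new=⊤  old=0  +wl: 2
  step 6. node 5  ⊔preds=⊥  new=⊤  old=4  +wl: 0
  step 7. node 6  ⊔preds=⊤  new=⊤  old=3  +wl: 4
  step 8. node 7  ⊔preds=⊥  new=0  stable
  step 9. node 1  ⊔preds=⊤  new=0  stable
  step 10. node 2  ⊔preds=⊤  new=⊤  old=0  +wl: 1
  step 11. node 0  ⊔preds=⊤  new=⊤  old=4  +wl: 
  step 12. node 4  ⊔preds=⊤  new=⊤  stable
  step 13. node 1  ⊔preds=⊤  new=0  stable

Least fixpoint reached:
  node 0: ⊤
  node 1: 0
  node 2: ⊤
  node 3: ⊤
  node 4: ⊤
  node 5: ⊤
  node 6: ⊤
  node 7: 0

0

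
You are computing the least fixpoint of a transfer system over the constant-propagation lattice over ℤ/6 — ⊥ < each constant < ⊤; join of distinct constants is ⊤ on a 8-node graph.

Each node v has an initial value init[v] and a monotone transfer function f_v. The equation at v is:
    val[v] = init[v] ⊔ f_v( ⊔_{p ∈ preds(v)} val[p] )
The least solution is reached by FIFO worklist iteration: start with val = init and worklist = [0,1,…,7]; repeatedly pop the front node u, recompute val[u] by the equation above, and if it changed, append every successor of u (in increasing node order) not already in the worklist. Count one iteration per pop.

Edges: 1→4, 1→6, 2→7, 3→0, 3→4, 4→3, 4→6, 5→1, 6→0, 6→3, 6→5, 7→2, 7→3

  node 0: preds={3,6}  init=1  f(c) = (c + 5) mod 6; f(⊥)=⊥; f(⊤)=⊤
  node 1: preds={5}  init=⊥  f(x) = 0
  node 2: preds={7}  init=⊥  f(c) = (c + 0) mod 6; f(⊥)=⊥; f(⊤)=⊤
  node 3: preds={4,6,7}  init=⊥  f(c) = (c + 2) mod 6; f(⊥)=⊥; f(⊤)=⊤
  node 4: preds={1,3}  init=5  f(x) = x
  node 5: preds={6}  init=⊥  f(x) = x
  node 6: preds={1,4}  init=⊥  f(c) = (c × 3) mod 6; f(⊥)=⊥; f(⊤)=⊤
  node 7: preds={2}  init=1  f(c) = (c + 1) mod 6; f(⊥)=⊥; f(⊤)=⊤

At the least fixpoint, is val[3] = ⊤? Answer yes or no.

yes

Worklist (14 pops):
  #1 pop 0: in=⊥ → 1 (no change)
  #2 pop 1: in=⊥ → 0 (was ⊥); enqueue []
  #3 pop 2: in=1 → 1 (was ⊥); enqueue []
  #4 pop 3: in=⊤ → ⊤ (was ⊥); enqueue [0]
  #5 pop 4: in=⊤ → ⊤ (was 5); enqueue [3]
  #6 pop 5: in=⊥ → ⊥ (no change)
  #7 pop 6: in=⊤ → ⊤ (was ⊥); enqueue [5]
  #8 pop 7: in=1 → ⊤ (was 1); enqueue [2]
  #9 pop 0: in=⊤ → ⊤ (was 1); enqueue []
  #10 pop 3: in=⊤ → ⊤ (no change)
  #11 pop 5: in=⊤ → ⊤ (was ⊥); enqueue [1]
  #12 pop 2: in=⊤ → ⊤ (was 1); enqueue [7]
  #13 pop 1: in=⊤ → 0 (no change)
  #14 pop 7: in=⊤ → ⊤ (no change)

Fixpoint:
  val[0] = ⊤
  val[1] = 0
  val[2] = ⊤
  val[3] = ⊤
  val[4] = ⊤
  val[5] = ⊤
  val[6] = ⊤
  val[7] = ⊤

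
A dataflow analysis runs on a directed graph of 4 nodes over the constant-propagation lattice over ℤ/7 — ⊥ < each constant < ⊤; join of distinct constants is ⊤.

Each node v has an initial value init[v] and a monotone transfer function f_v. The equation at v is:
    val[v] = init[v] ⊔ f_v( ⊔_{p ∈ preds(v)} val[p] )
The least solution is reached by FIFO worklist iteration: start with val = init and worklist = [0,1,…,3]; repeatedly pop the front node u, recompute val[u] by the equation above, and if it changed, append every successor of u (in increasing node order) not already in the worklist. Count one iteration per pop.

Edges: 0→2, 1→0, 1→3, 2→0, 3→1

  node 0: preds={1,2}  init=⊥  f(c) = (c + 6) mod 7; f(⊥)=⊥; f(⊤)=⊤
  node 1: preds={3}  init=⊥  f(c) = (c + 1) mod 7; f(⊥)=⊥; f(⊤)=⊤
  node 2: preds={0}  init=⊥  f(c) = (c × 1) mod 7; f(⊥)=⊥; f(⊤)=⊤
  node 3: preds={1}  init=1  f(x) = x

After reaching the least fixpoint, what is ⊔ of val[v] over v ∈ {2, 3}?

⊤

Trace (11 dequeues):
  [1] u=0 | in ⊥ | out ⊥ | ==
  [2] u=1 | in 1 | out 2 | prev ⊥ | push {0}
  [3] u=2 | in ⊥ | out ⊥ | ==
  [4] u=3 | in 2 | out ⊤ | prev 1 | push {1}
  [5] u=0 | in 2 | out 1 | prev ⊥ | push {2}
  [6] u=1 | in ⊤ | out ⊤ | prev 2 | push {0,3}
  [7] u=2 | in 1 | out 1 | prev ⊥ | push {}
  [8] u=0 | in ⊤ | out ⊤ | prev 1 | push {2}
  [9] u=3 | in ⊤ | out ⊤ | ==
  [10] u=2 | in ⊤ | out ⊤ | prev 1 | push {0}
  [11] u=0 | in ⊤ | out ⊤ | ==

Converged values:
  [0] ⊤
  [1] ⊤
  [2] ⊤
  [3] ⊤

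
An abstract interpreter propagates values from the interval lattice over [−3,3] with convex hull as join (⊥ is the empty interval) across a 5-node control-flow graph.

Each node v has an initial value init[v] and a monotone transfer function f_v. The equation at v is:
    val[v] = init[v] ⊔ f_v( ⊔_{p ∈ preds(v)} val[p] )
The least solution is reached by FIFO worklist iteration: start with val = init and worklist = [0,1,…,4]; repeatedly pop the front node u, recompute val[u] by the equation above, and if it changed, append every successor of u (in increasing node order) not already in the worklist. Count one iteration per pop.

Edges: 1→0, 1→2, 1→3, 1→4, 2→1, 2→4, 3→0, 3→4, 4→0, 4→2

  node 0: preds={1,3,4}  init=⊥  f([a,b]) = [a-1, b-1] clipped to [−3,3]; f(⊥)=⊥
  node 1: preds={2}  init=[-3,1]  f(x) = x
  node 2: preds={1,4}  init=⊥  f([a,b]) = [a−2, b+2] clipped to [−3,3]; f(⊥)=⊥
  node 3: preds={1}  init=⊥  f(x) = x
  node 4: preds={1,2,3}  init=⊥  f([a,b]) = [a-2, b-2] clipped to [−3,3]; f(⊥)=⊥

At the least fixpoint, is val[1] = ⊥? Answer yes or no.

no

Trace (11 dequeues):
  [1] u=0 | in [-3,1] | out [-3,0] | prev ⊥ | push {}
  [2] u=1 | in ⊥ | out [-3,1] | ==
  [3] u=2 | in [-3,1] | out [-3,3] | prev ⊥ | push {1}
  [4] u=3 | in [-3,1] | out [-3,1] | prev ⊥ | push {0}
  [5] u=4 | in [-3,3] | out [-3,1] | prev ⊥ | push {2}
  [6] u=1 | in [-3,3] | out [-3,3] | prev [-3,1] | push {3,4}
  [7] u=0 | in [-3,3] | out [-3,2] | prev [-3,0] | push {}
  [8] u=2 | in [-3,3] | out [-3,3] | ==
  [9] u=3 | in [-3,3] | out [-3,3] | prev [-3,1] | push {0}
  [10] u=4 | in [-3,3] | out [-3,1] | ==
  [11] u=0 | in [-3,3] | out [-3,2] | ==

Converged values:
  [0] [-3,2]
  [1] [-3,3]
  [2] [-3,3]
  [3] [-3,3]
  [4] [-3,1]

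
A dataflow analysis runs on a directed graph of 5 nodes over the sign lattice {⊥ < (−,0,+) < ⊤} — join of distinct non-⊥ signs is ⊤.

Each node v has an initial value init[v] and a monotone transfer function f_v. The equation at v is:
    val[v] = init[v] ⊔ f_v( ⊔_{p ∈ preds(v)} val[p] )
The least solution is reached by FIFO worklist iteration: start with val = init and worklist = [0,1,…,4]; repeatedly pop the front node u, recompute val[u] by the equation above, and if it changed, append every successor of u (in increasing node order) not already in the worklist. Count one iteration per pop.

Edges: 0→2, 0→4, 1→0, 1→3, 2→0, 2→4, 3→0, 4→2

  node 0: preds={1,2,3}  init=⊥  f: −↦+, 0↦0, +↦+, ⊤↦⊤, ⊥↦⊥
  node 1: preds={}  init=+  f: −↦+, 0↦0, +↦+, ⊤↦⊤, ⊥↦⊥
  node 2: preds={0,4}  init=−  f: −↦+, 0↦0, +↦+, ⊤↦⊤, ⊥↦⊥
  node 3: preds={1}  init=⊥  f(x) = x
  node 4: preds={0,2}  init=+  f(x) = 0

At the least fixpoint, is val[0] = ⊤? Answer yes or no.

yes

Iteration log — 7 steps:
  step 1. node 0  ⊔preds=⊤  new=⊤  old=⊥  +wl: 
  step 2. node 1  ⊔preds=⊥  new=+  stable
  step 3. node 2  ⊔preds=⊤  new=⊤  old=−  +wl: 0
  step 4. node 3  ⊔preds=+  new=+  old=⊥  +wl: 
  step 5. node 4  ⊔preds=⊤  new=⊤  old=+  +wl: 2
  step 6. node 0  ⊔preds=⊤  new=⊤  stable
  step 7. node 2  ⊔preds=⊤  new=⊤  stable

Least fixpoint reached:
  node 0: ⊤
  node 1: +
  node 2: ⊤
  node 3: +
  node 4: ⊤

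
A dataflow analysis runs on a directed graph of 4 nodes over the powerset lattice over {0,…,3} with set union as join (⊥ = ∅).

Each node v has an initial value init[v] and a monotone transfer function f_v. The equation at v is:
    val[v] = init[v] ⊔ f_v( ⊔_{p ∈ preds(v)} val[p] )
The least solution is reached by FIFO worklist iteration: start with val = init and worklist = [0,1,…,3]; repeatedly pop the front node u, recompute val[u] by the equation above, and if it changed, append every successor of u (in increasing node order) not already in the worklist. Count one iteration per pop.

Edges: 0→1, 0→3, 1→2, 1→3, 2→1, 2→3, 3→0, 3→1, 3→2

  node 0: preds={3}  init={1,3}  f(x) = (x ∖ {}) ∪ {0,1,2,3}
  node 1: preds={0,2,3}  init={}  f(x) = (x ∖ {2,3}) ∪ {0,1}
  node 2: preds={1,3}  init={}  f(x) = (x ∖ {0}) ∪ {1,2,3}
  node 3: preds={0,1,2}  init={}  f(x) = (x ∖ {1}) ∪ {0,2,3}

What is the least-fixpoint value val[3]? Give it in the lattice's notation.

{0,2,3}

Worklist (7 pops):
  #1 pop 0: in={} → {0,1,2,3} (was {1,3}); enqueue []
  #2 pop 1: in={0,1,2,3} → {0,1} (was {}); enqueue []
  #3 pop 2: in={0,1} → {1,2,3} (was {}); enqueue [1]
  #4 pop 3: in={0,1,2,3} → {0,2,3} (was {}); enqueue [0,2]
  #5 pop 1: in={0,1,2,3} → {0,1} (no change)
  #6 pop 0: in={0,2,3} → {0,1,2,3} (no change)
  #7 pop 2: in={0,1,2,3} → {1,2,3} (no change)

Fixpoint:
  val[0] = {0,1,2,3}
  val[1] = {0,1}
  val[2] = {1,2,3}
  val[3] = {0,2,3}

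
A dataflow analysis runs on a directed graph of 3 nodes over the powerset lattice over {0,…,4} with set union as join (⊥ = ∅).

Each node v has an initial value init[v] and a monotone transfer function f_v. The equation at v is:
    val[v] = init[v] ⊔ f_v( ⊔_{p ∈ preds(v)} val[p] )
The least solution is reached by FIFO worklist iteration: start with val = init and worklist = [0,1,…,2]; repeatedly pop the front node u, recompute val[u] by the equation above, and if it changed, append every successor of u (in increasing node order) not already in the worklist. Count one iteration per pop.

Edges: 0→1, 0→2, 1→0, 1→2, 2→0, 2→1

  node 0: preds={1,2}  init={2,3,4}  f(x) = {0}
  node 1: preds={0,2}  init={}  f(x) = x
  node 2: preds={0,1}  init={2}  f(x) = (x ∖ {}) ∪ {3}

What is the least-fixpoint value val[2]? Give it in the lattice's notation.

Worklist (5 pops):
  #1 pop 0: in={2} → {0,2,3,4} (was {2,3,4}); enqueue []
  #2 pop 1: in={0,2,3,4} → {0,2,3,4} (was {}); enqueue [0]
  #3 pop 2: in={0,2,3,4} → {0,2,3,4} (was {2}); enqueue [1]
  #4 pop 0: in={0,2,3,4} → {0,2,3,4} (no change)
  #5 pop 1: in={0,2,3,4} → {0,2,3,4} (no change)

Fixpoint:
  val[0] = {0,2,3,4}
  val[1] = {0,2,3,4}
  val[2] = {0,2,3,4}

{0,2,3,4}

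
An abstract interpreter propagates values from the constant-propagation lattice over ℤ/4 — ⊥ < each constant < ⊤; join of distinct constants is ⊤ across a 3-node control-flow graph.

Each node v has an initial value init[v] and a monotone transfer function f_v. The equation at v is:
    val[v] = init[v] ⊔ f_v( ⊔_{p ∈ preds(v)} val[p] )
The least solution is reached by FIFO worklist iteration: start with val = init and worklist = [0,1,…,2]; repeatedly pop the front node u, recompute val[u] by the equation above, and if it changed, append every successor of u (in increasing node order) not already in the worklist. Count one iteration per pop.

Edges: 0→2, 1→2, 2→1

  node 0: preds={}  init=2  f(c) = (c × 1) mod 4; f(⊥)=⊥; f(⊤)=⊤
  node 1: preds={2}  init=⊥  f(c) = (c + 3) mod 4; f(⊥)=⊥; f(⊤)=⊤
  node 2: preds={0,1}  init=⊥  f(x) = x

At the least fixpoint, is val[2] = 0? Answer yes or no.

no

Iteration log — 7 steps:
  step 1. node 0  ⊔preds=⊥  new=2  stable
  step 2. node 1  ⊔preds=⊥  new=⊥  stable
  step 3. node 2  ⊔preds=2  new=2  old=⊥  +wl: 1
  step 4. node 1  ⊔preds=2  new=1  old=⊥  +wl: 2
  step 5. node 2  ⊔preds=⊤  new=⊤  old=2  +wl: 1
  step 6. node 1  ⊔preds=⊤  new=⊤  old=1  +wl: 2
  step 7. node 2  ⊔preds=⊤  new=⊤  stable

Least fixpoint reached:
  node 0: 2
  node 1: ⊤
  node 2: ⊤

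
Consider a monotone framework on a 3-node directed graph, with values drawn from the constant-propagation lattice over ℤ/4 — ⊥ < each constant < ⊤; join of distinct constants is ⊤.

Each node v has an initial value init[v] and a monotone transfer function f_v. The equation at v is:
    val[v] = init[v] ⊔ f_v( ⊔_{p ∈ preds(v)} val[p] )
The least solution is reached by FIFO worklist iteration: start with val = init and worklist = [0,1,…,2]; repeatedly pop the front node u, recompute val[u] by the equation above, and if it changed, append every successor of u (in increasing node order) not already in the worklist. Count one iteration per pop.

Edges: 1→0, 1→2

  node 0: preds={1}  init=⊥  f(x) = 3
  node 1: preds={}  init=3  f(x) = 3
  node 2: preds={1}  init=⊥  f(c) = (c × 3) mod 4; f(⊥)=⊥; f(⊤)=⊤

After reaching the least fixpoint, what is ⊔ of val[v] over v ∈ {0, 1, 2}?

Worklist (3 pops):
  #1 pop 0: in=3 → 3 (was ⊥); enqueue []
  #2 pop 1: in=⊥ → 3 (no change)
  #3 pop 2: in=3 → 1 (was ⊥); enqueue []

Fixpoint:
  val[0] = 3
  val[1] = 3
  val[2] = 1

⊤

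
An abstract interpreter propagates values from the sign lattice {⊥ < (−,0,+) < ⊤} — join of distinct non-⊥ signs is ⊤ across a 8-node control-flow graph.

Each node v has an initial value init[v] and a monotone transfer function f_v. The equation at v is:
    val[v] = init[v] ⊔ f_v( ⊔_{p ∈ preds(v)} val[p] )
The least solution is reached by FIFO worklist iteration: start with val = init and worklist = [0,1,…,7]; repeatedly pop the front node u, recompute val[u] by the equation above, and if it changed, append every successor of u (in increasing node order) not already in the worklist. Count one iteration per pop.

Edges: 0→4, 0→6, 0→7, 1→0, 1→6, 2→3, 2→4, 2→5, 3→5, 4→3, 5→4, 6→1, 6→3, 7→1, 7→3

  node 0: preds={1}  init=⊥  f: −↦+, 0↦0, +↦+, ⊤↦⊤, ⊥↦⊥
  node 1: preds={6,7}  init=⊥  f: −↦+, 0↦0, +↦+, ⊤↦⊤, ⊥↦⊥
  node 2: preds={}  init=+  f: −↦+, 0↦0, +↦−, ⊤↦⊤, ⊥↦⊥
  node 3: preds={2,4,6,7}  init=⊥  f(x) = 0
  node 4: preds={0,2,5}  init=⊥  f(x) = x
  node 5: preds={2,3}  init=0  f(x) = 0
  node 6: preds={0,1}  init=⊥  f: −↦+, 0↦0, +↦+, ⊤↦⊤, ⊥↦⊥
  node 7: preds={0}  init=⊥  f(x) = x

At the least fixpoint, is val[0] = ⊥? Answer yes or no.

yes

Trace (9 dequeues):
  [1] u=0 | in ⊥ | out ⊥ | ==
  [2] u=1 | in ⊥ | out ⊥ | ==
  [3] u=2 | in ⊥ | out + | ==
  [4] u=3 | in + | out 0 | prev ⊥ | push {}
  [5] u=4 | in ⊤ | out ⊤ | prev ⊥ | push {3}
  [6] u=5 | in ⊤ | out 0 | ==
  [7] u=6 | in ⊥ | out ⊥ | ==
  [8] u=7 | in ⊥ | out ⊥ | ==
  [9] u=3 | in ⊤ | out 0 | ==

Converged values:
  [0] ⊥
  [1] ⊥
  [2] +
  [3] 0
  [4] ⊤
  [5] 0
  [6] ⊥
  [7] ⊥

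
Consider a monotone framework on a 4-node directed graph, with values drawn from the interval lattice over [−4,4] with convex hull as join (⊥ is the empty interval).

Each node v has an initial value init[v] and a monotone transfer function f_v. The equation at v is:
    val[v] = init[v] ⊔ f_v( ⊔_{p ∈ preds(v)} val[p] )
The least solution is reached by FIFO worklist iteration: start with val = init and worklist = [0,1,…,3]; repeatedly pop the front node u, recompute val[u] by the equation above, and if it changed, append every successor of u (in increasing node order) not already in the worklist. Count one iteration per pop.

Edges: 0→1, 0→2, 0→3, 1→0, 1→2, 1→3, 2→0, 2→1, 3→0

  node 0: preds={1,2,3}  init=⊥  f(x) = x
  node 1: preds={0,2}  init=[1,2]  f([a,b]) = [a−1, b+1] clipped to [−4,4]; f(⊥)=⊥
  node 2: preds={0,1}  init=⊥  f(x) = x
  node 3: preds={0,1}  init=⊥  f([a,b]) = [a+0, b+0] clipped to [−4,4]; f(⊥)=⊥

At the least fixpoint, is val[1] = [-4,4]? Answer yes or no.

Iteration log — 24 steps:
  step 1. node 0  ⊔preds=[1,2]  new=[1,2]  old=⊥  +wl: 
  step 2. node 1  ⊔preds=[1,2]  new=[0,3]  old=[1,2]  +wl: 0
  step 3. node 2  ⊔preds=[0,3]  new=[0,3]  old=⊥  +wl: 1
  step 4. node 3  ⊔preds=[0,3]  new=[0,3]  old=⊥  +wl: 
  step 5. node 0  ⊔preds=[0,3]  new=[0,3]  old=[1,2]  +wl: 2,3
  step 6. node 1  ⊔preds=[0,3]  new=[-1,4]  old=[0,3]  +wl: 0
  step 7. node 2  ⊔preds=[-1,4]  new=[-1,4]  old=[0,3]  +wl: 1
  step 8. node 3  ⊔preds=[-1,4]  new=[-1,4]  old=[0,3]  +wl: 
  step 9. node 0  ⊔preds=[-1,4]  new=[-1,4]  old=[0,3]  +wl: 2,3
  step 10. node 1  ⊔preds=[-1,4]  new=[-2,4]  old=[-1,4]  +wl: 0
  step 11. node 2  ⊔preds=[-2,4]  new=[-2,4]  old=[-1,4]  +wl: 1
  step 12. node 3  ⊔preds=[-2,4]  new=[-2,4]  old=[-1,4]  +wl: 
  step 13. node 0  ⊔preds=[-2,4]  new=[-2,4]  old=[-1,4]  +wl: 2,3
  step 14. node 1  ⊔preds=[-2,4]  new=[-3,4]  old=[-2,4]  +wl: 0
  step 15. node 2  ⊔preds=[-3,4]  new=[-3,4]  old=[-2,4]  +wl: 1
  step 16. node 3  ⊔preds=[-3,4]  new=[-3,4]  old=[-2,4]  +wl: 
  step 17. node 0  ⊔preds=[-3,4]  new=[-3,4]  old=[-2,4]  +wl: 2,3
  step 18. node 1  ⊔preds=[-3,4]  new=[-4,4]  old=[-3,4]  +wl: 0
  step 19. node 2  ⊔preds=[-4,4]  new=[-4,4]  old=[-3,4]  +wl: 1
  step 20. node 3  ⊔preds=[-4,4]  new=[-4,4]  old=[-3,4]  +wl: 
  step 21. node 0  ⊔preds=[-4,4]  new=[-4,4]  old=[-3,4]  +wl: 2,3
  step 22. node 1  ⊔preds=[-4,4]  new=[-4,4]  stable
  step 23. node 2  ⊔preds=[-4,4]  new=[-4,4]  stable
  step 24. node 3  ⊔preds=[-4,4]  new=[-4,4]  stable

Least fixpoint reached:
  node 0: [-4,4]
  node 1: [-4,4]
  node 2: [-4,4]
  node 3: [-4,4]

yes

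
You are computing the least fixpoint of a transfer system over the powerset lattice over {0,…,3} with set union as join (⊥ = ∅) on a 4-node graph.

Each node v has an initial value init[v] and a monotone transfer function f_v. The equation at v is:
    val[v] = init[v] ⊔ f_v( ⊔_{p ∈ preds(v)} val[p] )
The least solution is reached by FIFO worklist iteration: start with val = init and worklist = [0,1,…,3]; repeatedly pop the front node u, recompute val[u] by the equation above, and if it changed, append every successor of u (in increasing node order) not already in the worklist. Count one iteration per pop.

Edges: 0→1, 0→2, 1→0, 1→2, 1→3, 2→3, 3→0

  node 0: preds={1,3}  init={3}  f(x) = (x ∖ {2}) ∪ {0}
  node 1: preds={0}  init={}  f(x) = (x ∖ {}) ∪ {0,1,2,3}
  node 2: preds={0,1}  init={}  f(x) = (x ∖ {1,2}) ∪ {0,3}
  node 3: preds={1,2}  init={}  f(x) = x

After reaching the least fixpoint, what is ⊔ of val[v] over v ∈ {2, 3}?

{0,1,2,3}

Trace (7 dequeues):
  [1] u=0 | in {} | out {0,3} | prev {3} | push {}
  [2] u=1 | in {0,3} | out {0,1,2,3} | prev {} | push {0}
  [3] u=2 | in {0,1,2,3} | out {0,3} | prev {} | push {}
  [4] u=3 | in {0,1,2,3} | out {0,1,2,3} | prev {} | push {}
  [5] u=0 | in {0,1,2,3} | out {0,1,3} | prev {0,3} | push {1,2}
  [6] u=1 | in {0,1,3} | out {0,1,2,3} | ==
  [7] u=2 | in {0,1,2,3} | out {0,3} | ==

Converged values:
  [0] {0,1,3}
  [1] {0,1,2,3}
  [2] {0,3}
  [3] {0,1,2,3}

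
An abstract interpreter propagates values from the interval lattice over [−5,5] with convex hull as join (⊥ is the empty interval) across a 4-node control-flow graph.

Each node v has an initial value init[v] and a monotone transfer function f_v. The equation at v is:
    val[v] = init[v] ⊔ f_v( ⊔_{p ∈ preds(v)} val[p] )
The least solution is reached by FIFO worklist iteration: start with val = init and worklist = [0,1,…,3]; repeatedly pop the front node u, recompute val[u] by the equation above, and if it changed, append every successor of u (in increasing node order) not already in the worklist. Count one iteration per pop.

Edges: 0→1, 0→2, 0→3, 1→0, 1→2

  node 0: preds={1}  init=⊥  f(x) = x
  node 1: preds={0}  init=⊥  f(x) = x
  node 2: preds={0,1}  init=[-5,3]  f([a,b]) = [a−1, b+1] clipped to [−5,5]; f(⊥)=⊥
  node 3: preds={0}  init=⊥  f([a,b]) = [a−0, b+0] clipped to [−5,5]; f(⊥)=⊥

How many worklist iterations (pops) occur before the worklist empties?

4

Trace (4 dequeues):
  [1] u=0 | in ⊥ | out ⊥ | ==
  [2] u=1 | in ⊥ | out ⊥ | ==
  [3] u=2 | in ⊥ | out [-5,3] | ==
  [4] u=3 | in ⊥ | out ⊥ | ==

Converged values:
  [0] ⊥
  [1] ⊥
  [2] [-5,3]
  [3] ⊥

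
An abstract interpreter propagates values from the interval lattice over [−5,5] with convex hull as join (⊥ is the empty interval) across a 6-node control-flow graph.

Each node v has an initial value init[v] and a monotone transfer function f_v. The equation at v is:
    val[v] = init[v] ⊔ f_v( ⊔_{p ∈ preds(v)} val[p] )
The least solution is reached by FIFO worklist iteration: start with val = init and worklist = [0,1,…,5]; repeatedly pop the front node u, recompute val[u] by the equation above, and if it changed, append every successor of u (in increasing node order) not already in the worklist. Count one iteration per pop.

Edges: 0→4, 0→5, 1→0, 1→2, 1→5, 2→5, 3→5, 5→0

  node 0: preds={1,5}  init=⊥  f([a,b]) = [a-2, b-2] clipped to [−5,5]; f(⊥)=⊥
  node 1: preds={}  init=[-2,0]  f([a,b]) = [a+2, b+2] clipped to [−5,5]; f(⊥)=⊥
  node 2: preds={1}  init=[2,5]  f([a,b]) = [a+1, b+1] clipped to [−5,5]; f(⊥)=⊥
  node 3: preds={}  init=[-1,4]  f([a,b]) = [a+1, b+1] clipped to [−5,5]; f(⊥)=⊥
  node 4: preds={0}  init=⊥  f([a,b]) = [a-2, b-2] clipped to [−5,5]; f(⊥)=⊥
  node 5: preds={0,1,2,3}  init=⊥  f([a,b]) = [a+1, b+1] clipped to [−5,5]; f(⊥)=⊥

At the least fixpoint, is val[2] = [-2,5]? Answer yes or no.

no

Iteration log — 10 steps:
  step 1. node 0  ⊔preds=[-2,0]  new=[-4,-2]  old=⊥  +wl: 
  step 2. node 1  ⊔preds=⊥  new=[-2,0]  stable
  step 3. node 2  ⊔preds=[-2,0]  new=[-1,5]  old=[2,5]  +wl: 
  step 4. node 3  ⊔preds=⊥  new=[-1,4]  stable
  step 5. node 4  ⊔preds=[-4,-2]  new=[-5,-4]  old=⊥  +wl: 
  step 6. node 5  ⊔preds=[-4,5]  new=[-3,5]  old=⊥  +wl: 0
  step 7. node 0  ⊔preds=[-3,5]  new=[-5,3]  old=[-4,-2]  +wl: 4,5
  step 8. node 4  ⊔preds=[-5,3]  new=[-5,1]  old=[-5,-4]  +wl: 
  step 9. node 5  ⊔preds=[-5,5]  new=[-4,5]  old=[-3,5]  +wl: 0
  step 10. node 0  ⊔preds=[-4,5]  new=[-5,3]  stable

Least fixpoint reached:
  node 0: [-5,3]
  node 1: [-2,0]
  node 2: [-1,5]
  node 3: [-1,4]
  node 4: [-5,1]
  node 5: [-4,5]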